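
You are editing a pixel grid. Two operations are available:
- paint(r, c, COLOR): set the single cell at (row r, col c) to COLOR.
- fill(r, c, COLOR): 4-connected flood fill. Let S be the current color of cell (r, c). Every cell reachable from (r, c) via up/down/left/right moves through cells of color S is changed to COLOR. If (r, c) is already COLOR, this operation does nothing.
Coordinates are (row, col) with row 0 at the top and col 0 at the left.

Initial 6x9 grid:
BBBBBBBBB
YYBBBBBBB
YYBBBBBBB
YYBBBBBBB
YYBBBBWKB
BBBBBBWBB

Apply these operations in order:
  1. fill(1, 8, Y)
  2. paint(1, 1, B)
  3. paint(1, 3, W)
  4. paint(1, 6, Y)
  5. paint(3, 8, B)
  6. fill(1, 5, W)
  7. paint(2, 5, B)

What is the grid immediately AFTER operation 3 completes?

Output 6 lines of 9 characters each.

After op 1 fill(1,8,Y) [43 cells changed]:
YYYYYYYYY
YYYYYYYYY
YYYYYYYYY
YYYYYYYYY
YYYYYYWKY
YYYYYYWYY
After op 2 paint(1,1,B):
YYYYYYYYY
YBYYYYYYY
YYYYYYYYY
YYYYYYYYY
YYYYYYWKY
YYYYYYWYY
After op 3 paint(1,3,W):
YYYYYYYYY
YBYWYYYYY
YYYYYYYYY
YYYYYYYYY
YYYYYYWKY
YYYYYYWYY

Answer: YYYYYYYYY
YBYWYYYYY
YYYYYYYYY
YYYYYYYYY
YYYYYYWKY
YYYYYYWYY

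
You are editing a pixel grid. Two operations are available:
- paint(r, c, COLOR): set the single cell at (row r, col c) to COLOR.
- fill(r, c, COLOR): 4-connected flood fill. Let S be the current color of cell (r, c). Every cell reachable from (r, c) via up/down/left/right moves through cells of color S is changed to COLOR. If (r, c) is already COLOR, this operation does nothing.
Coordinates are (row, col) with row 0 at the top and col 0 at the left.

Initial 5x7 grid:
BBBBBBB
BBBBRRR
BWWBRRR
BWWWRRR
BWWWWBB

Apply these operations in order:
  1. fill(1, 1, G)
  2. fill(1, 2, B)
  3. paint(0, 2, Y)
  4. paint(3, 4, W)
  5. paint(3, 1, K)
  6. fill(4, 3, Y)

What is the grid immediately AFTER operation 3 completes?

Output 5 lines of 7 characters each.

Answer: BBYBBBB
BBBBRRR
BWWBRRR
BWWWRRR
BWWWWBB

Derivation:
After op 1 fill(1,1,G) [15 cells changed]:
GGGGGGG
GGGGRRR
GWWGRRR
GWWWRRR
GWWWWBB
After op 2 fill(1,2,B) [15 cells changed]:
BBBBBBB
BBBBRRR
BWWBRRR
BWWWRRR
BWWWWBB
After op 3 paint(0,2,Y):
BBYBBBB
BBBBRRR
BWWBRRR
BWWWRRR
BWWWWBB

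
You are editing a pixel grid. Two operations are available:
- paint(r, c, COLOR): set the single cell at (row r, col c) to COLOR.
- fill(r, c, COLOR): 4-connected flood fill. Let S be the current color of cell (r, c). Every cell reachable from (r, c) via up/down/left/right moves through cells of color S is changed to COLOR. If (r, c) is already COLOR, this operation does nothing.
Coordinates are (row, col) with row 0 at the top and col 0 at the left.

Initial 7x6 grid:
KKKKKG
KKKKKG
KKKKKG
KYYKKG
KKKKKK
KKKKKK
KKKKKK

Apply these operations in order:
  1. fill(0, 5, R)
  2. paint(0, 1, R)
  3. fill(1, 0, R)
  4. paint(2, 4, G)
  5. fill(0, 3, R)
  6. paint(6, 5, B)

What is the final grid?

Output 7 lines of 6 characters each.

After op 1 fill(0,5,R) [4 cells changed]:
KKKKKR
KKKKKR
KKKKKR
KYYKKR
KKKKKK
KKKKKK
KKKKKK
After op 2 paint(0,1,R):
KRKKKR
KKKKKR
KKKKKR
KYYKKR
KKKKKK
KKKKKK
KKKKKK
After op 3 fill(1,0,R) [35 cells changed]:
RRRRRR
RRRRRR
RRRRRR
RYYRRR
RRRRRR
RRRRRR
RRRRRR
After op 4 paint(2,4,G):
RRRRRR
RRRRRR
RRRRGR
RYYRRR
RRRRRR
RRRRRR
RRRRRR
After op 5 fill(0,3,R) [0 cells changed]:
RRRRRR
RRRRRR
RRRRGR
RYYRRR
RRRRRR
RRRRRR
RRRRRR
After op 6 paint(6,5,B):
RRRRRR
RRRRRR
RRRRGR
RYYRRR
RRRRRR
RRRRRR
RRRRRB

Answer: RRRRRR
RRRRRR
RRRRGR
RYYRRR
RRRRRR
RRRRRR
RRRRRB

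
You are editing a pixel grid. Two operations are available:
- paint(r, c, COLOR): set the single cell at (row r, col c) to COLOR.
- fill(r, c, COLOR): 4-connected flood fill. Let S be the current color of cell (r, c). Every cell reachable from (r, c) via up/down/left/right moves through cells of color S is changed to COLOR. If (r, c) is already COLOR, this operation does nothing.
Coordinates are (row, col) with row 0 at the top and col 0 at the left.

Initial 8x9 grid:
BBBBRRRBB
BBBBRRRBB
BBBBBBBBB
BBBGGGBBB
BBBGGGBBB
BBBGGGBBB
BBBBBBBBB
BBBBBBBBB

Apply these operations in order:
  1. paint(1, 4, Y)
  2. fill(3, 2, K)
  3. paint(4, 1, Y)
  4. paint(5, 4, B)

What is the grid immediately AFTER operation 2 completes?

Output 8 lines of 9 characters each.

Answer: KKKKRRRKK
KKKKYRRKK
KKKKKKKKK
KKKGGGKKK
KKKGGGKKK
KKKGGGKKK
KKKKKKKKK
KKKKKKKKK

Derivation:
After op 1 paint(1,4,Y):
BBBBRRRBB
BBBBYRRBB
BBBBBBBBB
BBBGGGBBB
BBBGGGBBB
BBBGGGBBB
BBBBBBBBB
BBBBBBBBB
After op 2 fill(3,2,K) [57 cells changed]:
KKKKRRRKK
KKKKYRRKK
KKKKKKKKK
KKKGGGKKK
KKKGGGKKK
KKKGGGKKK
KKKKKKKKK
KKKKKKKKK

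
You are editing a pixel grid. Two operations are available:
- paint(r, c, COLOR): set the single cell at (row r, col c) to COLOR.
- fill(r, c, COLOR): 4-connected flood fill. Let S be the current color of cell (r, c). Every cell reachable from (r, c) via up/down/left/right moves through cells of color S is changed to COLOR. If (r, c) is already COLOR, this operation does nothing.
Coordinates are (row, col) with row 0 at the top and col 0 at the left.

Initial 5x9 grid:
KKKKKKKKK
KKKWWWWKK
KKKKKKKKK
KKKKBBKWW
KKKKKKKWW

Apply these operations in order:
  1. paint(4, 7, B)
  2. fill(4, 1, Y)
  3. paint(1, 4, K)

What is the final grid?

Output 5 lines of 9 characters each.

After op 1 paint(4,7,B):
KKKKKKKKK
KKKWWWWKK
KKKKKKKKK
KKKKBBKWW
KKKKKKKBW
After op 2 fill(4,1,Y) [35 cells changed]:
YYYYYYYYY
YYYWWWWYY
YYYYYYYYY
YYYYBBYWW
YYYYYYYBW
After op 3 paint(1,4,K):
YYYYYYYYY
YYYWKWWYY
YYYYYYYYY
YYYYBBYWW
YYYYYYYBW

Answer: YYYYYYYYY
YYYWKWWYY
YYYYYYYYY
YYYYBBYWW
YYYYYYYBW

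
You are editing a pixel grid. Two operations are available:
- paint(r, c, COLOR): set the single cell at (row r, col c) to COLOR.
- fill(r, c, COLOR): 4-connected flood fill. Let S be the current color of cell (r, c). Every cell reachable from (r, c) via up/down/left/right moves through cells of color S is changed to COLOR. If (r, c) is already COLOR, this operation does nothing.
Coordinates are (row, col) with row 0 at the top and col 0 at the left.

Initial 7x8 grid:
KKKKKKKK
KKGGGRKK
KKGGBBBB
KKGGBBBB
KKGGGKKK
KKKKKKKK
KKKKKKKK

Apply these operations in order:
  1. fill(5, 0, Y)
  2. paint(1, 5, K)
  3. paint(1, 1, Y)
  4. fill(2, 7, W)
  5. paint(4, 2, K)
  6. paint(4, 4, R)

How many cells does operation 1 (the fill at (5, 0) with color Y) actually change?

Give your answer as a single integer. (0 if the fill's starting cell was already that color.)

After op 1 fill(5,0,Y) [37 cells changed]:
YYYYYYYY
YYGGGRYY
YYGGBBBB
YYGGBBBB
YYGGGYYY
YYYYYYYY
YYYYYYYY

Answer: 37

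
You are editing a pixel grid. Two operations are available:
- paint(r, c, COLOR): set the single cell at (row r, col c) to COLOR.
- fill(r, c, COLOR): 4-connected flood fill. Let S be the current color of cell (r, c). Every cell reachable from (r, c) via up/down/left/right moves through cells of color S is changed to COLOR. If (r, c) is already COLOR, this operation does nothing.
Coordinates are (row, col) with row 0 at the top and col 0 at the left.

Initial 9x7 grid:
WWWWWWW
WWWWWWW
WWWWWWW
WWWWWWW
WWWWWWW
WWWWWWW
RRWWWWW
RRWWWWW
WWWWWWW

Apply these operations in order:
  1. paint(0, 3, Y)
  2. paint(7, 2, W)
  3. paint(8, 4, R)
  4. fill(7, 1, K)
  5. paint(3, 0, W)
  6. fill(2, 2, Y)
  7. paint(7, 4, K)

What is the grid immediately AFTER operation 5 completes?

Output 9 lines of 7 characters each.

Answer: WWWYWWW
WWWWWWW
WWWWWWW
WWWWWWW
WWWWWWW
WWWWWWW
KKWWWWW
KKWWWWW
WWWWRWW

Derivation:
After op 1 paint(0,3,Y):
WWWYWWW
WWWWWWW
WWWWWWW
WWWWWWW
WWWWWWW
WWWWWWW
RRWWWWW
RRWWWWW
WWWWWWW
After op 2 paint(7,2,W):
WWWYWWW
WWWWWWW
WWWWWWW
WWWWWWW
WWWWWWW
WWWWWWW
RRWWWWW
RRWWWWW
WWWWWWW
After op 3 paint(8,4,R):
WWWYWWW
WWWWWWW
WWWWWWW
WWWWWWW
WWWWWWW
WWWWWWW
RRWWWWW
RRWWWWW
WWWWRWW
After op 4 fill(7,1,K) [4 cells changed]:
WWWYWWW
WWWWWWW
WWWWWWW
WWWWWWW
WWWWWWW
WWWWWWW
KKWWWWW
KKWWWWW
WWWWRWW
After op 5 paint(3,0,W):
WWWYWWW
WWWWWWW
WWWWWWW
WWWWWWW
WWWWWWW
WWWWWWW
KKWWWWW
KKWWWWW
WWWWRWW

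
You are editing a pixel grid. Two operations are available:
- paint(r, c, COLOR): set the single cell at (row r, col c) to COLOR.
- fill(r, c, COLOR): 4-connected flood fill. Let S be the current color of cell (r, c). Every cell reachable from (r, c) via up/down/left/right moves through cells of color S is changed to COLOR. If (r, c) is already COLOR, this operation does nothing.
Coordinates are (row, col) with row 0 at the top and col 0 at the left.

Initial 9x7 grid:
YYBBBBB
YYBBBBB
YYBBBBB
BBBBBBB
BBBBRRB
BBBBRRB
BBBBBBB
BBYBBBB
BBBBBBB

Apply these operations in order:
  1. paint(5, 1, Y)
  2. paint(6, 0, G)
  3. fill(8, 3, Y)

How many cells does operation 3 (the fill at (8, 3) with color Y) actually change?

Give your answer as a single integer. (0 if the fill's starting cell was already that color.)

Answer: 50

Derivation:
After op 1 paint(5,1,Y):
YYBBBBB
YYBBBBB
YYBBBBB
BBBBBBB
BBBBRRB
BYBBRRB
BBBBBBB
BBYBBBB
BBBBBBB
After op 2 paint(6,0,G):
YYBBBBB
YYBBBBB
YYBBBBB
BBBBBBB
BBBBRRB
BYBBRRB
GBBBBBB
BBYBBBB
BBBBBBB
After op 3 fill(8,3,Y) [50 cells changed]:
YYYYYYY
YYYYYYY
YYYYYYY
YYYYYYY
YYYYRRY
YYYYRRY
GYYYYYY
YYYYYYY
YYYYYYY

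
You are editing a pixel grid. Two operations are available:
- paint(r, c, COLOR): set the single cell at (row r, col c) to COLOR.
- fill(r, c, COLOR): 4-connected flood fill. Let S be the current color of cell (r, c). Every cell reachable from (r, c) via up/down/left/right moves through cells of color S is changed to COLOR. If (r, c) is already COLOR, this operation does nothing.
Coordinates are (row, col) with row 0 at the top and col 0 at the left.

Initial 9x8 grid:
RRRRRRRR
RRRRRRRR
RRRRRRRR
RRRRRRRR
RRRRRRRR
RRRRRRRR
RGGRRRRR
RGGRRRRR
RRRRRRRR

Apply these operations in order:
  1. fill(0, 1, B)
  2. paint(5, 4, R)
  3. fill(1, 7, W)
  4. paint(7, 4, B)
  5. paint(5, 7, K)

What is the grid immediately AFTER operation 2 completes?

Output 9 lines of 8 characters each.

Answer: BBBBBBBB
BBBBBBBB
BBBBBBBB
BBBBBBBB
BBBBBBBB
BBBBRBBB
BGGBBBBB
BGGBBBBB
BBBBBBBB

Derivation:
After op 1 fill(0,1,B) [68 cells changed]:
BBBBBBBB
BBBBBBBB
BBBBBBBB
BBBBBBBB
BBBBBBBB
BBBBBBBB
BGGBBBBB
BGGBBBBB
BBBBBBBB
After op 2 paint(5,4,R):
BBBBBBBB
BBBBBBBB
BBBBBBBB
BBBBBBBB
BBBBBBBB
BBBBRBBB
BGGBBBBB
BGGBBBBB
BBBBBBBB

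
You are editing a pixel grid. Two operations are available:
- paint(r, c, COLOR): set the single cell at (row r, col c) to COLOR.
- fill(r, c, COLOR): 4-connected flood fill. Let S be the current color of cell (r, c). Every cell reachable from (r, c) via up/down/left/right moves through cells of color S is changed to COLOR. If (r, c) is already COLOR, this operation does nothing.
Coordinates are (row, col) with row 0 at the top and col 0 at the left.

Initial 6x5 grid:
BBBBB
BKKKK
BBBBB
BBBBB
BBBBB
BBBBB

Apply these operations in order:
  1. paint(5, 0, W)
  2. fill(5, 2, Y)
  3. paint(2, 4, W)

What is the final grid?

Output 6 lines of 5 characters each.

Answer: YYYYY
YKKKK
YYYYW
YYYYY
YYYYY
WYYYY

Derivation:
After op 1 paint(5,0,W):
BBBBB
BKKKK
BBBBB
BBBBB
BBBBB
WBBBB
After op 2 fill(5,2,Y) [25 cells changed]:
YYYYY
YKKKK
YYYYY
YYYYY
YYYYY
WYYYY
After op 3 paint(2,4,W):
YYYYY
YKKKK
YYYYW
YYYYY
YYYYY
WYYYY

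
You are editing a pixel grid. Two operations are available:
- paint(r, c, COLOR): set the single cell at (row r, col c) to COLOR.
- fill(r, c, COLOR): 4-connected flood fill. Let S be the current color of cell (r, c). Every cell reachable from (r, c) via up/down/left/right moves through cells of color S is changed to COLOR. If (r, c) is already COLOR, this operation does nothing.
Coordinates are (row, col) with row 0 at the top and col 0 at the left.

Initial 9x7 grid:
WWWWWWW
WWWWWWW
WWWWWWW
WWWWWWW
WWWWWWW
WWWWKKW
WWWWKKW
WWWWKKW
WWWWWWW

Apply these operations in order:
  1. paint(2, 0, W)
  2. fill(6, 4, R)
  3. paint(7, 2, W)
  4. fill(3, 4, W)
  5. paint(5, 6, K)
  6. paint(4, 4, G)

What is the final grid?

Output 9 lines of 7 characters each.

After op 1 paint(2,0,W):
WWWWWWW
WWWWWWW
WWWWWWW
WWWWWWW
WWWWWWW
WWWWKKW
WWWWKKW
WWWWKKW
WWWWWWW
After op 2 fill(6,4,R) [6 cells changed]:
WWWWWWW
WWWWWWW
WWWWWWW
WWWWWWW
WWWWWWW
WWWWRRW
WWWWRRW
WWWWRRW
WWWWWWW
After op 3 paint(7,2,W):
WWWWWWW
WWWWWWW
WWWWWWW
WWWWWWW
WWWWWWW
WWWWRRW
WWWWRRW
WWWWRRW
WWWWWWW
After op 4 fill(3,4,W) [0 cells changed]:
WWWWWWW
WWWWWWW
WWWWWWW
WWWWWWW
WWWWWWW
WWWWRRW
WWWWRRW
WWWWRRW
WWWWWWW
After op 5 paint(5,6,K):
WWWWWWW
WWWWWWW
WWWWWWW
WWWWWWW
WWWWWWW
WWWWRRK
WWWWRRW
WWWWRRW
WWWWWWW
After op 6 paint(4,4,G):
WWWWWWW
WWWWWWW
WWWWWWW
WWWWWWW
WWWWGWW
WWWWRRK
WWWWRRW
WWWWRRW
WWWWWWW

Answer: WWWWWWW
WWWWWWW
WWWWWWW
WWWWWWW
WWWWGWW
WWWWRRK
WWWWRRW
WWWWRRW
WWWWWWW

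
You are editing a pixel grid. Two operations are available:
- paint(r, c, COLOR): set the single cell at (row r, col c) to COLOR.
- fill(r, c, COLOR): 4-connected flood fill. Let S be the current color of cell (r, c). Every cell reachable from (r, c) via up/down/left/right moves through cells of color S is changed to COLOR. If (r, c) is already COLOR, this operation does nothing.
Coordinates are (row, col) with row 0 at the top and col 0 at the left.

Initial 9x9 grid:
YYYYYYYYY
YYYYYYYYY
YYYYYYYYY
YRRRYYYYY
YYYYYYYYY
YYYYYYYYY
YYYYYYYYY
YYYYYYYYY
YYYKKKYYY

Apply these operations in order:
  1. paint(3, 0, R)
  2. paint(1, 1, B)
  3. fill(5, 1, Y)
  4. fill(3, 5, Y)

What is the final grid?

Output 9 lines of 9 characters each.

Answer: YYYYYYYYY
YBYYYYYYY
YYYYYYYYY
RRRRYYYYY
YYYYYYYYY
YYYYYYYYY
YYYYYYYYY
YYYYYYYYY
YYYKKKYYY

Derivation:
After op 1 paint(3,0,R):
YYYYYYYYY
YYYYYYYYY
YYYYYYYYY
RRRRYYYYY
YYYYYYYYY
YYYYYYYYY
YYYYYYYYY
YYYYYYYYY
YYYKKKYYY
After op 2 paint(1,1,B):
YYYYYYYYY
YBYYYYYYY
YYYYYYYYY
RRRRYYYYY
YYYYYYYYY
YYYYYYYYY
YYYYYYYYY
YYYYYYYYY
YYYKKKYYY
After op 3 fill(5,1,Y) [0 cells changed]:
YYYYYYYYY
YBYYYYYYY
YYYYYYYYY
RRRRYYYYY
YYYYYYYYY
YYYYYYYYY
YYYYYYYYY
YYYYYYYYY
YYYKKKYYY
After op 4 fill(3,5,Y) [0 cells changed]:
YYYYYYYYY
YBYYYYYYY
YYYYYYYYY
RRRRYYYYY
YYYYYYYYY
YYYYYYYYY
YYYYYYYYY
YYYYYYYYY
YYYKKKYYY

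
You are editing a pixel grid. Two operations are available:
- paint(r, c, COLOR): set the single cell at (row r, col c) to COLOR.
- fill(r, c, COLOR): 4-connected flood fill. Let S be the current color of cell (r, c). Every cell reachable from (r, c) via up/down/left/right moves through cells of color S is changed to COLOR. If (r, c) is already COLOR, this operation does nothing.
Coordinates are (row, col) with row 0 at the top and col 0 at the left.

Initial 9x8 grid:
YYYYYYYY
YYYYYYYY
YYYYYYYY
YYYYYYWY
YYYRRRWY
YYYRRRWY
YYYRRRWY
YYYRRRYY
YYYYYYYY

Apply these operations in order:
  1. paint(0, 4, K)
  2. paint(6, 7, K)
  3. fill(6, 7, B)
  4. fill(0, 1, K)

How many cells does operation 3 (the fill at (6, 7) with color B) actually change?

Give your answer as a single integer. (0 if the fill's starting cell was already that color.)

After op 1 paint(0,4,K):
YYYYKYYY
YYYYYYYY
YYYYYYYY
YYYYYYWY
YYYRRRWY
YYYRRRWY
YYYRRRWY
YYYRRRYY
YYYYYYYY
After op 2 paint(6,7,K):
YYYYKYYY
YYYYYYYY
YYYYYYYY
YYYYYYWY
YYYRRRWY
YYYRRRWY
YYYRRRWK
YYYRRRYY
YYYYYYYY
After op 3 fill(6,7,B) [1 cells changed]:
YYYYKYYY
YYYYYYYY
YYYYYYYY
YYYYYYWY
YYYRRRWY
YYYRRRWY
YYYRRRWB
YYYRRRYY
YYYYYYYY

Answer: 1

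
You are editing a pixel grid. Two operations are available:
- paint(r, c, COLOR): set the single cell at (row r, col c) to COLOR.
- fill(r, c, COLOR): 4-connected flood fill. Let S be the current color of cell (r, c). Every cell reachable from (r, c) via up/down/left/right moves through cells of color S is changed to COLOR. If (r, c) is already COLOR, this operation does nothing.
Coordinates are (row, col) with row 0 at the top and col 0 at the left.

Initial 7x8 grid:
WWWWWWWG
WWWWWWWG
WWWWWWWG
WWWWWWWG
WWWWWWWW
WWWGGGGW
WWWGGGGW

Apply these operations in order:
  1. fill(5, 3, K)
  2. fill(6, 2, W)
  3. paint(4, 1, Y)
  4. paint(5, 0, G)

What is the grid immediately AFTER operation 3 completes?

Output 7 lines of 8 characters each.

After op 1 fill(5,3,K) [8 cells changed]:
WWWWWWWG
WWWWWWWG
WWWWWWWG
WWWWWWWG
WWWWWWWW
WWWKKKKW
WWWKKKKW
After op 2 fill(6,2,W) [0 cells changed]:
WWWWWWWG
WWWWWWWG
WWWWWWWG
WWWWWWWG
WWWWWWWW
WWWKKKKW
WWWKKKKW
After op 3 paint(4,1,Y):
WWWWWWWG
WWWWWWWG
WWWWWWWG
WWWWWWWG
WYWWWWWW
WWWKKKKW
WWWKKKKW

Answer: WWWWWWWG
WWWWWWWG
WWWWWWWG
WWWWWWWG
WYWWWWWW
WWWKKKKW
WWWKKKKW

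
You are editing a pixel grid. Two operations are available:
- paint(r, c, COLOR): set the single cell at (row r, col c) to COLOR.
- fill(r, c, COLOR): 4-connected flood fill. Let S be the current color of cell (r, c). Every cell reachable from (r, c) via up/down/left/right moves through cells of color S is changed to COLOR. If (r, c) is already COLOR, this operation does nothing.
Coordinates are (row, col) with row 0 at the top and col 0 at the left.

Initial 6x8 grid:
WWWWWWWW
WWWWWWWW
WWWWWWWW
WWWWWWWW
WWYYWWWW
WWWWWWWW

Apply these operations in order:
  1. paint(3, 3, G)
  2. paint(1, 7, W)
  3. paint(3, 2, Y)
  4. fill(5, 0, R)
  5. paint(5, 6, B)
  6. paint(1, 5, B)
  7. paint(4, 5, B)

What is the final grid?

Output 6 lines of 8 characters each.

After op 1 paint(3,3,G):
WWWWWWWW
WWWWWWWW
WWWWWWWW
WWWGWWWW
WWYYWWWW
WWWWWWWW
After op 2 paint(1,7,W):
WWWWWWWW
WWWWWWWW
WWWWWWWW
WWWGWWWW
WWYYWWWW
WWWWWWWW
After op 3 paint(3,2,Y):
WWWWWWWW
WWWWWWWW
WWWWWWWW
WWYGWWWW
WWYYWWWW
WWWWWWWW
After op 4 fill(5,0,R) [44 cells changed]:
RRRRRRRR
RRRRRRRR
RRRRRRRR
RRYGRRRR
RRYYRRRR
RRRRRRRR
After op 5 paint(5,6,B):
RRRRRRRR
RRRRRRRR
RRRRRRRR
RRYGRRRR
RRYYRRRR
RRRRRRBR
After op 6 paint(1,5,B):
RRRRRRRR
RRRRRBRR
RRRRRRRR
RRYGRRRR
RRYYRRRR
RRRRRRBR
After op 7 paint(4,5,B):
RRRRRRRR
RRRRRBRR
RRRRRRRR
RRYGRRRR
RRYYRBRR
RRRRRRBR

Answer: RRRRRRRR
RRRRRBRR
RRRRRRRR
RRYGRRRR
RRYYRBRR
RRRRRRBR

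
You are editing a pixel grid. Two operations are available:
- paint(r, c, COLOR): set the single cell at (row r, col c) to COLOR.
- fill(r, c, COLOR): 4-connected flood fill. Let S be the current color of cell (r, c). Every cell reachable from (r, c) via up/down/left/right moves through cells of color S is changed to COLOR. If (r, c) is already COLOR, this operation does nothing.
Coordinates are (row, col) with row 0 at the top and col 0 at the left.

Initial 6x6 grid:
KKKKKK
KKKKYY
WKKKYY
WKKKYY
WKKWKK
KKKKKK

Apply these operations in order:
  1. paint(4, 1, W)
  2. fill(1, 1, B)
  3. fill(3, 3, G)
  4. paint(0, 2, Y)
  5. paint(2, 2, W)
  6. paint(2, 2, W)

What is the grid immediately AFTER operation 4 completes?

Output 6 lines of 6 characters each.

After op 1 paint(4,1,W):
KKKKKK
KKKKYY
WKKKYY
WKKKYY
WWKWKK
KKKKKK
After op 2 fill(1,1,B) [25 cells changed]:
BBBBBB
BBBBYY
WBBBYY
WBBBYY
WWBWBB
BBBBBB
After op 3 fill(3,3,G) [25 cells changed]:
GGGGGG
GGGGYY
WGGGYY
WGGGYY
WWGWGG
GGGGGG
After op 4 paint(0,2,Y):
GGYGGG
GGGGYY
WGGGYY
WGGGYY
WWGWGG
GGGGGG

Answer: GGYGGG
GGGGYY
WGGGYY
WGGGYY
WWGWGG
GGGGGG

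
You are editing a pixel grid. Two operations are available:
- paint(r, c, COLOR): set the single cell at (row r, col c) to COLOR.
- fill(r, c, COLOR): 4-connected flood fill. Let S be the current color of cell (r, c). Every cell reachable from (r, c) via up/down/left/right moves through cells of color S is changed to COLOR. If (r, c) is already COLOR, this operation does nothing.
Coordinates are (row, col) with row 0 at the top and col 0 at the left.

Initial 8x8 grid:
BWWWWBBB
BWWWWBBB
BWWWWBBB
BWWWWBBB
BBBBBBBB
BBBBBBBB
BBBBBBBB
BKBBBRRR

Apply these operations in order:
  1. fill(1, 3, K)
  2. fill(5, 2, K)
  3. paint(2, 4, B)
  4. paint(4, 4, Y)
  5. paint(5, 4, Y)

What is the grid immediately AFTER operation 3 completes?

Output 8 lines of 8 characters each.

After op 1 fill(1,3,K) [16 cells changed]:
BKKKKBBB
BKKKKBBB
BKKKKBBB
BKKKKBBB
BBBBBBBB
BBBBBBBB
BBBBBBBB
BKBBBRRR
After op 2 fill(5,2,K) [44 cells changed]:
KKKKKKKK
KKKKKKKK
KKKKKKKK
KKKKKKKK
KKKKKKKK
KKKKKKKK
KKKKKKKK
KKKKKRRR
After op 3 paint(2,4,B):
KKKKKKKK
KKKKKKKK
KKKKBKKK
KKKKKKKK
KKKKKKKK
KKKKKKKK
KKKKKKKK
KKKKKRRR

Answer: KKKKKKKK
KKKKKKKK
KKKKBKKK
KKKKKKKK
KKKKKKKK
KKKKKKKK
KKKKKKKK
KKKKKRRR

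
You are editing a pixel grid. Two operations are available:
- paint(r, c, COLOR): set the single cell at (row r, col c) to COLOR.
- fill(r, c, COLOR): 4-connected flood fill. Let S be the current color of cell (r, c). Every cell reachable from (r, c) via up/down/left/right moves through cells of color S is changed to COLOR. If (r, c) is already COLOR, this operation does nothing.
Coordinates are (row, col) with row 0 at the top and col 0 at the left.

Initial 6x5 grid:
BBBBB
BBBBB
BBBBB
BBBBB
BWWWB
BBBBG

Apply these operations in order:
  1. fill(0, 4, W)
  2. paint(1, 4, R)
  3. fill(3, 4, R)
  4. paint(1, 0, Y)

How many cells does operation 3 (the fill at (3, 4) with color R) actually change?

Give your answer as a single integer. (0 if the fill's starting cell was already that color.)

After op 1 fill(0,4,W) [26 cells changed]:
WWWWW
WWWWW
WWWWW
WWWWW
WWWWW
WWWWG
After op 2 paint(1,4,R):
WWWWW
WWWWR
WWWWW
WWWWW
WWWWW
WWWWG
After op 3 fill(3,4,R) [28 cells changed]:
RRRRR
RRRRR
RRRRR
RRRRR
RRRRR
RRRRG

Answer: 28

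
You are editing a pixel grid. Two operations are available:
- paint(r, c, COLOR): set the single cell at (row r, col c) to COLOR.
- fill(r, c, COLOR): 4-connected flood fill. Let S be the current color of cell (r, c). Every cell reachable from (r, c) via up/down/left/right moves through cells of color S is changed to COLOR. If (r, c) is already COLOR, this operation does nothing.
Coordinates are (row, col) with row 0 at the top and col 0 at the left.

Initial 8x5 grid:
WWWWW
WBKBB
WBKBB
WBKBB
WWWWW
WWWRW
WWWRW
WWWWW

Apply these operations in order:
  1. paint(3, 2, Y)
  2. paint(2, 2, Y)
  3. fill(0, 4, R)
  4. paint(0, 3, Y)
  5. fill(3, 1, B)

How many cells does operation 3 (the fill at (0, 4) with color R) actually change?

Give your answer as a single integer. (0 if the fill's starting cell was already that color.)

After op 1 paint(3,2,Y):
WWWWW
WBKBB
WBKBB
WBYBB
WWWWW
WWWRW
WWWRW
WWWWW
After op 2 paint(2,2,Y):
WWWWW
WBKBB
WBYBB
WBYBB
WWWWW
WWWRW
WWWRW
WWWWW
After op 3 fill(0,4,R) [26 cells changed]:
RRRRR
RBKBB
RBYBB
RBYBB
RRRRR
RRRRR
RRRRR
RRRRR

Answer: 26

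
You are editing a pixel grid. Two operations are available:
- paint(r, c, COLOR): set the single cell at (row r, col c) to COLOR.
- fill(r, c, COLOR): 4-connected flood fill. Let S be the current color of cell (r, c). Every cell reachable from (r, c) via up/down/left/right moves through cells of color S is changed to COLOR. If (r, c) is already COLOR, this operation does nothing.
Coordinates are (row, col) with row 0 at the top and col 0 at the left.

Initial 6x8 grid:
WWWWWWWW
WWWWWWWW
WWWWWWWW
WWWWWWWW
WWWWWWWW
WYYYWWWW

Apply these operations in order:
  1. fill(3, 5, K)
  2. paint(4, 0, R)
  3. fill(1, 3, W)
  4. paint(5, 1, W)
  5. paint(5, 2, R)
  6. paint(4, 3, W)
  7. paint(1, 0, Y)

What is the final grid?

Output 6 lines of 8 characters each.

After op 1 fill(3,5,K) [45 cells changed]:
KKKKKKKK
KKKKKKKK
KKKKKKKK
KKKKKKKK
KKKKKKKK
KYYYKKKK
After op 2 paint(4,0,R):
KKKKKKKK
KKKKKKKK
KKKKKKKK
KKKKKKKK
RKKKKKKK
KYYYKKKK
After op 3 fill(1,3,W) [43 cells changed]:
WWWWWWWW
WWWWWWWW
WWWWWWWW
WWWWWWWW
RWWWWWWW
KYYYWWWW
After op 4 paint(5,1,W):
WWWWWWWW
WWWWWWWW
WWWWWWWW
WWWWWWWW
RWWWWWWW
KWYYWWWW
After op 5 paint(5,2,R):
WWWWWWWW
WWWWWWWW
WWWWWWWW
WWWWWWWW
RWWWWWWW
KWRYWWWW
After op 6 paint(4,3,W):
WWWWWWWW
WWWWWWWW
WWWWWWWW
WWWWWWWW
RWWWWWWW
KWRYWWWW
After op 7 paint(1,0,Y):
WWWWWWWW
YWWWWWWW
WWWWWWWW
WWWWWWWW
RWWWWWWW
KWRYWWWW

Answer: WWWWWWWW
YWWWWWWW
WWWWWWWW
WWWWWWWW
RWWWWWWW
KWRYWWWW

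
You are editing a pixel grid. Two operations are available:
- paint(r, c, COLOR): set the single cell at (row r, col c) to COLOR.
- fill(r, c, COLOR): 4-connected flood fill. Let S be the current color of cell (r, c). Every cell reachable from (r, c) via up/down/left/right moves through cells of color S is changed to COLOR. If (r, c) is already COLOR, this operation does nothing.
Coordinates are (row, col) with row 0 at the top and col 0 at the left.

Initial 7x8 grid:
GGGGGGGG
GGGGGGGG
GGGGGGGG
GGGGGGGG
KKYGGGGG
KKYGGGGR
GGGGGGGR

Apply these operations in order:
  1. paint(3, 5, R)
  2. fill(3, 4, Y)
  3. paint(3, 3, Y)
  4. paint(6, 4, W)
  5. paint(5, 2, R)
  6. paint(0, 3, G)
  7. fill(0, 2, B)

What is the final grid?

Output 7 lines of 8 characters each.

Answer: BBBGBBBB
BBBBBBBB
BBBBBBBB
BBBBBRBB
KKBBBBBB
KKRBBBBR
BBBBWBBR

Derivation:
After op 1 paint(3,5,R):
GGGGGGGG
GGGGGGGG
GGGGGGGG
GGGGGRGG
KKYGGGGG
KKYGGGGR
GGGGGGGR
After op 2 fill(3,4,Y) [47 cells changed]:
YYYYYYYY
YYYYYYYY
YYYYYYYY
YYYYYRYY
KKYYYYYY
KKYYYYYR
YYYYYYYR
After op 3 paint(3,3,Y):
YYYYYYYY
YYYYYYYY
YYYYYYYY
YYYYYRYY
KKYYYYYY
KKYYYYYR
YYYYYYYR
After op 4 paint(6,4,W):
YYYYYYYY
YYYYYYYY
YYYYYYYY
YYYYYRYY
KKYYYYYY
KKYYYYYR
YYYYWYYR
After op 5 paint(5,2,R):
YYYYYYYY
YYYYYYYY
YYYYYYYY
YYYYYRYY
KKYYYYYY
KKRYYYYR
YYYYWYYR
After op 6 paint(0,3,G):
YYYGYYYY
YYYYYYYY
YYYYYYYY
YYYYYRYY
KKYYYYYY
KKRYYYYR
YYYYWYYR
After op 7 fill(0,2,B) [46 cells changed]:
BBBGBBBB
BBBBBBBB
BBBBBBBB
BBBBBRBB
KKBBBBBB
KKRBBBBR
BBBBWBBR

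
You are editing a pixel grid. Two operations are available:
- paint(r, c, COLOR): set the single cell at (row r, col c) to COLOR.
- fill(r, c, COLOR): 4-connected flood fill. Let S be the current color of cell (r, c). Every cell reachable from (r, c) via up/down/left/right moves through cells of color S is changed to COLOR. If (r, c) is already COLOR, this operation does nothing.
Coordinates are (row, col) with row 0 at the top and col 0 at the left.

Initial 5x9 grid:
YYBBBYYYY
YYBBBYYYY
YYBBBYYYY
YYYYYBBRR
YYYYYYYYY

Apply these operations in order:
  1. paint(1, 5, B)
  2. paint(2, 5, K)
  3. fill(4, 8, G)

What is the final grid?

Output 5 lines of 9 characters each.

After op 1 paint(1,5,B):
YYBBBYYYY
YYBBBBYYY
YYBBBYYYY
YYYYYBBRR
YYYYYYYYY
After op 2 paint(2,5,K):
YYBBBYYYY
YYBBBBYYY
YYBBBKYYY
YYYYYBBRR
YYYYYYYYY
After op 3 fill(4,8,G) [20 cells changed]:
GGBBBYYYY
GGBBBBYYY
GGBBBKYYY
GGGGGBBRR
GGGGGGGGG

Answer: GGBBBYYYY
GGBBBBYYY
GGBBBKYYY
GGGGGBBRR
GGGGGGGGG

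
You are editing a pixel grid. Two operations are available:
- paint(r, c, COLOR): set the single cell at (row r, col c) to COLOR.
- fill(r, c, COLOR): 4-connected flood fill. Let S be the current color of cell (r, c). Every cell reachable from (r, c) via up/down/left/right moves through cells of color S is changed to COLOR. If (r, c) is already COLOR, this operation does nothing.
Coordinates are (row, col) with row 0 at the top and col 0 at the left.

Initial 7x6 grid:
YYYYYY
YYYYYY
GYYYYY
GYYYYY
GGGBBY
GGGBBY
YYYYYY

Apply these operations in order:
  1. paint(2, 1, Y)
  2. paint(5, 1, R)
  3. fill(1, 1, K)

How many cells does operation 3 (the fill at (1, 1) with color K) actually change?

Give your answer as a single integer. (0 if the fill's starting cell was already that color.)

After op 1 paint(2,1,Y):
YYYYYY
YYYYYY
GYYYYY
GYYYYY
GGGBBY
GGGBBY
YYYYYY
After op 2 paint(5,1,R):
YYYYYY
YYYYYY
GYYYYY
GYYYYY
GGGBBY
GRGBBY
YYYYYY
After op 3 fill(1,1,K) [30 cells changed]:
KKKKKK
KKKKKK
GKKKKK
GKKKKK
GGGBBK
GRGBBK
KKKKKK

Answer: 30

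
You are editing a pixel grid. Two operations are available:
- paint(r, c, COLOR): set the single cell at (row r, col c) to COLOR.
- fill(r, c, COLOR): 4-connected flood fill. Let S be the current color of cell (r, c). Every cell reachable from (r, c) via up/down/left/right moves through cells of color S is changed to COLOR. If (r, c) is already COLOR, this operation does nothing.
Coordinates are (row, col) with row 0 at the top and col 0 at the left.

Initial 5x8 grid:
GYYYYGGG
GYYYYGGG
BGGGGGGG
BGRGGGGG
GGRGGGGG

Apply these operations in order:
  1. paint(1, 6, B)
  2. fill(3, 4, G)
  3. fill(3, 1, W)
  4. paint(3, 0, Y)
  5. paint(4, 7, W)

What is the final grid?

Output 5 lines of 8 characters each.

Answer: GYYYYWWW
GYYYYWBW
BWWWWWWW
YWRWWWWW
WWRWWWWW

Derivation:
After op 1 paint(1,6,B):
GYYYYGGG
GYYYYGBG
BGGGGGGG
BGRGGGGG
GGRGGGGG
After op 2 fill(3,4,G) [0 cells changed]:
GYYYYGGG
GYYYYGBG
BGGGGGGG
BGRGGGGG
GGRGGGGG
After op 3 fill(3,1,W) [25 cells changed]:
GYYYYWWW
GYYYYWBW
BWWWWWWW
BWRWWWWW
WWRWWWWW
After op 4 paint(3,0,Y):
GYYYYWWW
GYYYYWBW
BWWWWWWW
YWRWWWWW
WWRWWWWW
After op 5 paint(4,7,W):
GYYYYWWW
GYYYYWBW
BWWWWWWW
YWRWWWWW
WWRWWWWW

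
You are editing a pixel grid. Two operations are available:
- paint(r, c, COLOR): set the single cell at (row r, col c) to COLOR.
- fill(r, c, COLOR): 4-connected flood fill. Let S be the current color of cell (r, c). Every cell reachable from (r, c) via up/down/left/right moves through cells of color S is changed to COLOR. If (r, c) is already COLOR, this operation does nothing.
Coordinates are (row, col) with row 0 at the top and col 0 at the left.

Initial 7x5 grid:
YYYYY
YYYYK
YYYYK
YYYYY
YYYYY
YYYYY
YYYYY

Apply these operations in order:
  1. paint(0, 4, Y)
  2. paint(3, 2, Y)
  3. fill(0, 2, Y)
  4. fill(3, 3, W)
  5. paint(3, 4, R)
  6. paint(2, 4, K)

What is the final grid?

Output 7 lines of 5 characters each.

After op 1 paint(0,4,Y):
YYYYY
YYYYK
YYYYK
YYYYY
YYYYY
YYYYY
YYYYY
After op 2 paint(3,2,Y):
YYYYY
YYYYK
YYYYK
YYYYY
YYYYY
YYYYY
YYYYY
After op 3 fill(0,2,Y) [0 cells changed]:
YYYYY
YYYYK
YYYYK
YYYYY
YYYYY
YYYYY
YYYYY
After op 4 fill(3,3,W) [33 cells changed]:
WWWWW
WWWWK
WWWWK
WWWWW
WWWWW
WWWWW
WWWWW
After op 5 paint(3,4,R):
WWWWW
WWWWK
WWWWK
WWWWR
WWWWW
WWWWW
WWWWW
After op 6 paint(2,4,K):
WWWWW
WWWWK
WWWWK
WWWWR
WWWWW
WWWWW
WWWWW

Answer: WWWWW
WWWWK
WWWWK
WWWWR
WWWWW
WWWWW
WWWWW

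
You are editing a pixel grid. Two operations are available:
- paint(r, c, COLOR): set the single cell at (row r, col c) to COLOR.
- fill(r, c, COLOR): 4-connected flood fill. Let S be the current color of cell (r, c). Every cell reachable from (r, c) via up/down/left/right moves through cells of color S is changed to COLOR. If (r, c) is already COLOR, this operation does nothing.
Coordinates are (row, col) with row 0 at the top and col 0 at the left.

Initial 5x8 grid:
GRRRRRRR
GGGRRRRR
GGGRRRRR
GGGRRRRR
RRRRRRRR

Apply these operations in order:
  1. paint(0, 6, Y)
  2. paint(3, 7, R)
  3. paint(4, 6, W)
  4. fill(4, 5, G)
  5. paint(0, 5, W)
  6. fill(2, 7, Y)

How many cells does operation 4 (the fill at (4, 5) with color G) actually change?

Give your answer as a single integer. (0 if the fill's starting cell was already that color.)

Answer: 28

Derivation:
After op 1 paint(0,6,Y):
GRRRRRYR
GGGRRRRR
GGGRRRRR
GGGRRRRR
RRRRRRRR
After op 2 paint(3,7,R):
GRRRRRYR
GGGRRRRR
GGGRRRRR
GGGRRRRR
RRRRRRRR
After op 3 paint(4,6,W):
GRRRRRYR
GGGRRRRR
GGGRRRRR
GGGRRRRR
RRRRRRWR
After op 4 fill(4,5,G) [28 cells changed]:
GGGGGGYG
GGGGGGGG
GGGGGGGG
GGGGGGGG
GGGGGGWG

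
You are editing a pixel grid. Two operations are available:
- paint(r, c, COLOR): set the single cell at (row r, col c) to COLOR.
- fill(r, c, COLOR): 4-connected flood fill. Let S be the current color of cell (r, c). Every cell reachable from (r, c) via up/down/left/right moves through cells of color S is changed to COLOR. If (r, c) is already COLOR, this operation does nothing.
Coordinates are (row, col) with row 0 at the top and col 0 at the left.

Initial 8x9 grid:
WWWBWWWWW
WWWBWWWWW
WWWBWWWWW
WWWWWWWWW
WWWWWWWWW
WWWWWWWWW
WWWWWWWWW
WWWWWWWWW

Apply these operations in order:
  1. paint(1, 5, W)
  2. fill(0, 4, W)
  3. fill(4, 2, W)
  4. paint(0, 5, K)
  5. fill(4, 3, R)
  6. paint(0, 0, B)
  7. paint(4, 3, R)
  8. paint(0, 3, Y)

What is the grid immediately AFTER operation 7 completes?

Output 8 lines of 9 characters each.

Answer: BRRBRKRRR
RRRBRRRRR
RRRBRRRRR
RRRRRRRRR
RRRRRRRRR
RRRRRRRRR
RRRRRRRRR
RRRRRRRRR

Derivation:
After op 1 paint(1,5,W):
WWWBWWWWW
WWWBWWWWW
WWWBWWWWW
WWWWWWWWW
WWWWWWWWW
WWWWWWWWW
WWWWWWWWW
WWWWWWWWW
After op 2 fill(0,4,W) [0 cells changed]:
WWWBWWWWW
WWWBWWWWW
WWWBWWWWW
WWWWWWWWW
WWWWWWWWW
WWWWWWWWW
WWWWWWWWW
WWWWWWWWW
After op 3 fill(4,2,W) [0 cells changed]:
WWWBWWWWW
WWWBWWWWW
WWWBWWWWW
WWWWWWWWW
WWWWWWWWW
WWWWWWWWW
WWWWWWWWW
WWWWWWWWW
After op 4 paint(0,5,K):
WWWBWKWWW
WWWBWWWWW
WWWBWWWWW
WWWWWWWWW
WWWWWWWWW
WWWWWWWWW
WWWWWWWWW
WWWWWWWWW
After op 5 fill(4,3,R) [68 cells changed]:
RRRBRKRRR
RRRBRRRRR
RRRBRRRRR
RRRRRRRRR
RRRRRRRRR
RRRRRRRRR
RRRRRRRRR
RRRRRRRRR
After op 6 paint(0,0,B):
BRRBRKRRR
RRRBRRRRR
RRRBRRRRR
RRRRRRRRR
RRRRRRRRR
RRRRRRRRR
RRRRRRRRR
RRRRRRRRR
After op 7 paint(4,3,R):
BRRBRKRRR
RRRBRRRRR
RRRBRRRRR
RRRRRRRRR
RRRRRRRRR
RRRRRRRRR
RRRRRRRRR
RRRRRRRRR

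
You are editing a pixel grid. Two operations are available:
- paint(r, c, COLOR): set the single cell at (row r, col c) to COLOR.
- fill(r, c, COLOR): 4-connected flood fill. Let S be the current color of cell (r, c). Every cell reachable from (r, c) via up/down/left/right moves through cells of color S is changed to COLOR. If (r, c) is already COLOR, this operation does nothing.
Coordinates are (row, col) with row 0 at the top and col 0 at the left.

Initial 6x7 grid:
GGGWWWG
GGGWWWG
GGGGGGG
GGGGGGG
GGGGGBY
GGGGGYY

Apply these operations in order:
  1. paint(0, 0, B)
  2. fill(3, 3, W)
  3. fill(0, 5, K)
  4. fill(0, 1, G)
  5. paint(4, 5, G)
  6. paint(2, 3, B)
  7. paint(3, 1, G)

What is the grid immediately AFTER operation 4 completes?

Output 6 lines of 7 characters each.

Answer: BGGGGGG
GGGGGGG
GGGGGGG
GGGGGGG
GGGGGBY
GGGGGYY

Derivation:
After op 1 paint(0,0,B):
BGGWWWG
GGGWWWG
GGGGGGG
GGGGGGG
GGGGGBY
GGGGGYY
After op 2 fill(3,3,W) [31 cells changed]:
BWWWWWW
WWWWWWW
WWWWWWW
WWWWWWW
WWWWWBY
WWWWWYY
After op 3 fill(0,5,K) [37 cells changed]:
BKKKKKK
KKKKKKK
KKKKKKK
KKKKKKK
KKKKKBY
KKKKKYY
After op 4 fill(0,1,G) [37 cells changed]:
BGGGGGG
GGGGGGG
GGGGGGG
GGGGGGG
GGGGGBY
GGGGGYY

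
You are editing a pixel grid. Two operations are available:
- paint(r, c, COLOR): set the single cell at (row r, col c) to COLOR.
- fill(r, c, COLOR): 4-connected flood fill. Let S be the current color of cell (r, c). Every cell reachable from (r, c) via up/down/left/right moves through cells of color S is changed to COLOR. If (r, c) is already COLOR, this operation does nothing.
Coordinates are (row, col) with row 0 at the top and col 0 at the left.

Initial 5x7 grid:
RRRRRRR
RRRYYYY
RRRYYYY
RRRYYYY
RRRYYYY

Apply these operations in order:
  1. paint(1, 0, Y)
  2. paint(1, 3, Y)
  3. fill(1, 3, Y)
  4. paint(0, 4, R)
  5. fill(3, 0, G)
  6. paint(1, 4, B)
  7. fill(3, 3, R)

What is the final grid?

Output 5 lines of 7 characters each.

After op 1 paint(1,0,Y):
RRRRRRR
YRRYYYY
RRRYYYY
RRRYYYY
RRRYYYY
After op 2 paint(1,3,Y):
RRRRRRR
YRRYYYY
RRRYYYY
RRRYYYY
RRRYYYY
After op 3 fill(1,3,Y) [0 cells changed]:
RRRRRRR
YRRYYYY
RRRYYYY
RRRYYYY
RRRYYYY
After op 4 paint(0,4,R):
RRRRRRR
YRRYYYY
RRRYYYY
RRRYYYY
RRRYYYY
After op 5 fill(3,0,G) [18 cells changed]:
GGGGGGG
YGGYYYY
GGGYYYY
GGGYYYY
GGGYYYY
After op 6 paint(1,4,B):
GGGGGGG
YGGYBYY
GGGYYYY
GGGYYYY
GGGYYYY
After op 7 fill(3,3,R) [15 cells changed]:
GGGGGGG
YGGRBRR
GGGRRRR
GGGRRRR
GGGRRRR

Answer: GGGGGGG
YGGRBRR
GGGRRRR
GGGRRRR
GGGRRRR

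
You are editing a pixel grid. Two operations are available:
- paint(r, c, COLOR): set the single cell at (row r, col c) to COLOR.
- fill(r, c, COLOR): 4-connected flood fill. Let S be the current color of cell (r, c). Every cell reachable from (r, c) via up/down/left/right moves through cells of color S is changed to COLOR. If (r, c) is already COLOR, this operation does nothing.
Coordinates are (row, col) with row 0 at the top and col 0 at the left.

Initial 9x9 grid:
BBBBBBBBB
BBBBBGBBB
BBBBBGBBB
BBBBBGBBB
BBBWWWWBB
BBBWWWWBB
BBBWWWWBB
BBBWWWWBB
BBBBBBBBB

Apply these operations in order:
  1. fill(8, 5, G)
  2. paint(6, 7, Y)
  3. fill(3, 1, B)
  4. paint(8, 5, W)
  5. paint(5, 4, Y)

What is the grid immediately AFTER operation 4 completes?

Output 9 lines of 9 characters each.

Answer: BBBBBBBBB
BBBBBBBBB
BBBBBBBBB
BBBBBBBBB
BBBWWWWBB
BBBWWWWBB
BBBWWWWYB
BBBWWWWBB
BBBBBWBBB

Derivation:
After op 1 fill(8,5,G) [62 cells changed]:
GGGGGGGGG
GGGGGGGGG
GGGGGGGGG
GGGGGGGGG
GGGWWWWGG
GGGWWWWGG
GGGWWWWGG
GGGWWWWGG
GGGGGGGGG
After op 2 paint(6,7,Y):
GGGGGGGGG
GGGGGGGGG
GGGGGGGGG
GGGGGGGGG
GGGWWWWGG
GGGWWWWGG
GGGWWWWYG
GGGWWWWGG
GGGGGGGGG
After op 3 fill(3,1,B) [64 cells changed]:
BBBBBBBBB
BBBBBBBBB
BBBBBBBBB
BBBBBBBBB
BBBWWWWBB
BBBWWWWBB
BBBWWWWYB
BBBWWWWBB
BBBBBBBBB
After op 4 paint(8,5,W):
BBBBBBBBB
BBBBBBBBB
BBBBBBBBB
BBBBBBBBB
BBBWWWWBB
BBBWWWWBB
BBBWWWWYB
BBBWWWWBB
BBBBBWBBB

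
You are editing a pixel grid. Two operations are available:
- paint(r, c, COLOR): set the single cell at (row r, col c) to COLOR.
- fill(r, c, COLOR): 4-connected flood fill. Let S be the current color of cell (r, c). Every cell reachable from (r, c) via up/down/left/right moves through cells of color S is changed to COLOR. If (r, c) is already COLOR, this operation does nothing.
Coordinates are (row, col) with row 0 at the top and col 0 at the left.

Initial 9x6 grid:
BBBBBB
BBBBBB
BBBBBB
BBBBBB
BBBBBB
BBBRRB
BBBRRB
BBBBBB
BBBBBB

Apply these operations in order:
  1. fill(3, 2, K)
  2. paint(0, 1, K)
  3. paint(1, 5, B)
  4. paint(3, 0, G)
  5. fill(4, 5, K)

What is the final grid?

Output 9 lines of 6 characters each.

After op 1 fill(3,2,K) [50 cells changed]:
KKKKKK
KKKKKK
KKKKKK
KKKKKK
KKKKKK
KKKRRK
KKKRRK
KKKKKK
KKKKKK
After op 2 paint(0,1,K):
KKKKKK
KKKKKK
KKKKKK
KKKKKK
KKKKKK
KKKRRK
KKKRRK
KKKKKK
KKKKKK
After op 3 paint(1,5,B):
KKKKKK
KKKKKB
KKKKKK
KKKKKK
KKKKKK
KKKRRK
KKKRRK
KKKKKK
KKKKKK
After op 4 paint(3,0,G):
KKKKKK
KKKKKB
KKKKKK
GKKKKK
KKKKKK
KKKRRK
KKKRRK
KKKKKK
KKKKKK
After op 5 fill(4,5,K) [0 cells changed]:
KKKKKK
KKKKKB
KKKKKK
GKKKKK
KKKKKK
KKKRRK
KKKRRK
KKKKKK
KKKKKK

Answer: KKKKKK
KKKKKB
KKKKKK
GKKKKK
KKKKKK
KKKRRK
KKKRRK
KKKKKK
KKKKKK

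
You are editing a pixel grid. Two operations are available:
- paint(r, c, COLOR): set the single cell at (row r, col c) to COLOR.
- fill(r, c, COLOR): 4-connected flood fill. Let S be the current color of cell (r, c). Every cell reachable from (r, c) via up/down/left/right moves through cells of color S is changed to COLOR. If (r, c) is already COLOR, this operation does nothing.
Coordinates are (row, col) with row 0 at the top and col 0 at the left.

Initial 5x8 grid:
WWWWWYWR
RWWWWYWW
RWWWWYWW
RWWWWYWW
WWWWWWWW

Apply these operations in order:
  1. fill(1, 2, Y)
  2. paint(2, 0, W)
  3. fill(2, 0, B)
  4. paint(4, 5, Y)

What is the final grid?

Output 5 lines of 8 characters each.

Answer: YYYYYYYR
RYYYYYYY
BYYYYYYY
RYYYYYYY
YYYYYYYY

Derivation:
After op 1 fill(1,2,Y) [32 cells changed]:
YYYYYYYR
RYYYYYYY
RYYYYYYY
RYYYYYYY
YYYYYYYY
After op 2 paint(2,0,W):
YYYYYYYR
RYYYYYYY
WYYYYYYY
RYYYYYYY
YYYYYYYY
After op 3 fill(2,0,B) [1 cells changed]:
YYYYYYYR
RYYYYYYY
BYYYYYYY
RYYYYYYY
YYYYYYYY
After op 4 paint(4,5,Y):
YYYYYYYR
RYYYYYYY
BYYYYYYY
RYYYYYYY
YYYYYYYY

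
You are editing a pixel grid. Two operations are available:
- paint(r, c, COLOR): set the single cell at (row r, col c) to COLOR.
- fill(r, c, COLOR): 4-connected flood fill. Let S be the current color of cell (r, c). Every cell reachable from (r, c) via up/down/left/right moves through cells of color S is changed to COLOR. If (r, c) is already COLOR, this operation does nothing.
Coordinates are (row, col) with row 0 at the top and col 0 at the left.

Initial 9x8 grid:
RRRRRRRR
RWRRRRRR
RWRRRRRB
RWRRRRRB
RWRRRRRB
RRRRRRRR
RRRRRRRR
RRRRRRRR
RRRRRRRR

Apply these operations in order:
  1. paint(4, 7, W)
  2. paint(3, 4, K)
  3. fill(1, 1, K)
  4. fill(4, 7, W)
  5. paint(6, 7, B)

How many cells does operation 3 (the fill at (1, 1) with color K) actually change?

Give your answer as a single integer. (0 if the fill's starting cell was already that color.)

Answer: 4

Derivation:
After op 1 paint(4,7,W):
RRRRRRRR
RWRRRRRR
RWRRRRRB
RWRRRRRB
RWRRRRRW
RRRRRRRR
RRRRRRRR
RRRRRRRR
RRRRRRRR
After op 2 paint(3,4,K):
RRRRRRRR
RWRRRRRR
RWRRRRRB
RWRRKRRB
RWRRRRRW
RRRRRRRR
RRRRRRRR
RRRRRRRR
RRRRRRRR
After op 3 fill(1,1,K) [4 cells changed]:
RRRRRRRR
RKRRRRRR
RKRRRRRB
RKRRKRRB
RKRRRRRW
RRRRRRRR
RRRRRRRR
RRRRRRRR
RRRRRRRR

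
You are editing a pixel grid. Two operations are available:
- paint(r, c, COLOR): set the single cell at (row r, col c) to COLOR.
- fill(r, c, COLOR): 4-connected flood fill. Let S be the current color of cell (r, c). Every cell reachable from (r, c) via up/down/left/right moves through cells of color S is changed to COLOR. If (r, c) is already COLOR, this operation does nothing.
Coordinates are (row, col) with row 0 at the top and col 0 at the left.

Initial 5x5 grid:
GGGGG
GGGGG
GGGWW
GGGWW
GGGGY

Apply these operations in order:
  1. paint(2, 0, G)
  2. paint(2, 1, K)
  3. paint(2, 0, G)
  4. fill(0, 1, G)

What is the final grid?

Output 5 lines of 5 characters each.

Answer: GGGGG
GGGGG
GKGWW
GGGWW
GGGGY

Derivation:
After op 1 paint(2,0,G):
GGGGG
GGGGG
GGGWW
GGGWW
GGGGY
After op 2 paint(2,1,K):
GGGGG
GGGGG
GKGWW
GGGWW
GGGGY
After op 3 paint(2,0,G):
GGGGG
GGGGG
GKGWW
GGGWW
GGGGY
After op 4 fill(0,1,G) [0 cells changed]:
GGGGG
GGGGG
GKGWW
GGGWW
GGGGY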